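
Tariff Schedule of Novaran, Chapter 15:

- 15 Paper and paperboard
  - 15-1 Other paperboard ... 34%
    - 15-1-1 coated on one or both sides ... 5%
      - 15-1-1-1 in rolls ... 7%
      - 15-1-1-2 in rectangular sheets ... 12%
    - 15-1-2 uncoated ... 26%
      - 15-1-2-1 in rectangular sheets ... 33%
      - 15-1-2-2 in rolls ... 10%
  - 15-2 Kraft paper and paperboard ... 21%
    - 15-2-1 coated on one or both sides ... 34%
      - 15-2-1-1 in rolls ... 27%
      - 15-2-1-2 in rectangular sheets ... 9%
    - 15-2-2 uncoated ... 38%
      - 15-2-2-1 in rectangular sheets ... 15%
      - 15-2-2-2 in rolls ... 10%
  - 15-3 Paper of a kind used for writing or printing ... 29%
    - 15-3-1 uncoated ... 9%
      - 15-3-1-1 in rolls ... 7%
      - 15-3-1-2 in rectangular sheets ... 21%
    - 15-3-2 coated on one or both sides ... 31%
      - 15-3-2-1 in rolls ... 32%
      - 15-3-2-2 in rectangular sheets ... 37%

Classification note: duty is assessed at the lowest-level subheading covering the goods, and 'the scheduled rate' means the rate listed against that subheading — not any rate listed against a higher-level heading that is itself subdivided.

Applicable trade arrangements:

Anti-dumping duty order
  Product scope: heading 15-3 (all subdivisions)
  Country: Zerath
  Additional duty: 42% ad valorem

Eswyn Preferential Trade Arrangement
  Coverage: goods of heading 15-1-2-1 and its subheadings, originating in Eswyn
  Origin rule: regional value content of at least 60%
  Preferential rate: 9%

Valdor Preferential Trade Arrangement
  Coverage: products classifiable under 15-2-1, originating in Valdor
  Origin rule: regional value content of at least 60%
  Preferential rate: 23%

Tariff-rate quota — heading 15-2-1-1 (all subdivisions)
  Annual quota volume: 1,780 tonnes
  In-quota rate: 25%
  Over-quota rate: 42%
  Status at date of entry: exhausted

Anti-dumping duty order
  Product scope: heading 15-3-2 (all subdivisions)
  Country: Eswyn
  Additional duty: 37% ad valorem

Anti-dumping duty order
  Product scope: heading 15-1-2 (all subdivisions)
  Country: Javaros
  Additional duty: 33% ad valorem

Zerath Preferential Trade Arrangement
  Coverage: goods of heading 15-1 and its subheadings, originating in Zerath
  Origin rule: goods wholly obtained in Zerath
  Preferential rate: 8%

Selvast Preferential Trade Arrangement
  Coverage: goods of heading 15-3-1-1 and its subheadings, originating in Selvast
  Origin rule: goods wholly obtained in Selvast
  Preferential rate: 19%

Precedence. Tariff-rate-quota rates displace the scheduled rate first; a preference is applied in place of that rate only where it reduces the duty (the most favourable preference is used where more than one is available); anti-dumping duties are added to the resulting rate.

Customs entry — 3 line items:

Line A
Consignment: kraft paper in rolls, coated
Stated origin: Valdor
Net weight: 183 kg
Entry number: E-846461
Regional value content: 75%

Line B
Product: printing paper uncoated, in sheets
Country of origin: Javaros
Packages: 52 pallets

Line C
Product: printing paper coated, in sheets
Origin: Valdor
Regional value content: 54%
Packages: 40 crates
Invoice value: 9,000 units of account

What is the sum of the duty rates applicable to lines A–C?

Line A: kraft paper → 15-2; coated → 15-2-1; in rolls → 15-2-1-1. Scheduled 27%. quota on 15-2-1-1 exhausted → over-quota 42%; Valdor agreement on 15-2-1: RVC ≥ 60% → 23% available; preferential 23%. → 23%.
Line B: printing paper → 15-3; uncoated → 15-3-1; in sheets → 15-3-1-2. Scheduled 21%. No special measure applies. → 21%.
Line C: printing paper → 15-3; coated → 15-3-2; in sheets → 15-3-2-2. Scheduled 37%. Valdor agreement on 15-2-1: 15-3-2-2 not covered. → 37%.
Sum: 23% + 21% + 37% = 81%.

81%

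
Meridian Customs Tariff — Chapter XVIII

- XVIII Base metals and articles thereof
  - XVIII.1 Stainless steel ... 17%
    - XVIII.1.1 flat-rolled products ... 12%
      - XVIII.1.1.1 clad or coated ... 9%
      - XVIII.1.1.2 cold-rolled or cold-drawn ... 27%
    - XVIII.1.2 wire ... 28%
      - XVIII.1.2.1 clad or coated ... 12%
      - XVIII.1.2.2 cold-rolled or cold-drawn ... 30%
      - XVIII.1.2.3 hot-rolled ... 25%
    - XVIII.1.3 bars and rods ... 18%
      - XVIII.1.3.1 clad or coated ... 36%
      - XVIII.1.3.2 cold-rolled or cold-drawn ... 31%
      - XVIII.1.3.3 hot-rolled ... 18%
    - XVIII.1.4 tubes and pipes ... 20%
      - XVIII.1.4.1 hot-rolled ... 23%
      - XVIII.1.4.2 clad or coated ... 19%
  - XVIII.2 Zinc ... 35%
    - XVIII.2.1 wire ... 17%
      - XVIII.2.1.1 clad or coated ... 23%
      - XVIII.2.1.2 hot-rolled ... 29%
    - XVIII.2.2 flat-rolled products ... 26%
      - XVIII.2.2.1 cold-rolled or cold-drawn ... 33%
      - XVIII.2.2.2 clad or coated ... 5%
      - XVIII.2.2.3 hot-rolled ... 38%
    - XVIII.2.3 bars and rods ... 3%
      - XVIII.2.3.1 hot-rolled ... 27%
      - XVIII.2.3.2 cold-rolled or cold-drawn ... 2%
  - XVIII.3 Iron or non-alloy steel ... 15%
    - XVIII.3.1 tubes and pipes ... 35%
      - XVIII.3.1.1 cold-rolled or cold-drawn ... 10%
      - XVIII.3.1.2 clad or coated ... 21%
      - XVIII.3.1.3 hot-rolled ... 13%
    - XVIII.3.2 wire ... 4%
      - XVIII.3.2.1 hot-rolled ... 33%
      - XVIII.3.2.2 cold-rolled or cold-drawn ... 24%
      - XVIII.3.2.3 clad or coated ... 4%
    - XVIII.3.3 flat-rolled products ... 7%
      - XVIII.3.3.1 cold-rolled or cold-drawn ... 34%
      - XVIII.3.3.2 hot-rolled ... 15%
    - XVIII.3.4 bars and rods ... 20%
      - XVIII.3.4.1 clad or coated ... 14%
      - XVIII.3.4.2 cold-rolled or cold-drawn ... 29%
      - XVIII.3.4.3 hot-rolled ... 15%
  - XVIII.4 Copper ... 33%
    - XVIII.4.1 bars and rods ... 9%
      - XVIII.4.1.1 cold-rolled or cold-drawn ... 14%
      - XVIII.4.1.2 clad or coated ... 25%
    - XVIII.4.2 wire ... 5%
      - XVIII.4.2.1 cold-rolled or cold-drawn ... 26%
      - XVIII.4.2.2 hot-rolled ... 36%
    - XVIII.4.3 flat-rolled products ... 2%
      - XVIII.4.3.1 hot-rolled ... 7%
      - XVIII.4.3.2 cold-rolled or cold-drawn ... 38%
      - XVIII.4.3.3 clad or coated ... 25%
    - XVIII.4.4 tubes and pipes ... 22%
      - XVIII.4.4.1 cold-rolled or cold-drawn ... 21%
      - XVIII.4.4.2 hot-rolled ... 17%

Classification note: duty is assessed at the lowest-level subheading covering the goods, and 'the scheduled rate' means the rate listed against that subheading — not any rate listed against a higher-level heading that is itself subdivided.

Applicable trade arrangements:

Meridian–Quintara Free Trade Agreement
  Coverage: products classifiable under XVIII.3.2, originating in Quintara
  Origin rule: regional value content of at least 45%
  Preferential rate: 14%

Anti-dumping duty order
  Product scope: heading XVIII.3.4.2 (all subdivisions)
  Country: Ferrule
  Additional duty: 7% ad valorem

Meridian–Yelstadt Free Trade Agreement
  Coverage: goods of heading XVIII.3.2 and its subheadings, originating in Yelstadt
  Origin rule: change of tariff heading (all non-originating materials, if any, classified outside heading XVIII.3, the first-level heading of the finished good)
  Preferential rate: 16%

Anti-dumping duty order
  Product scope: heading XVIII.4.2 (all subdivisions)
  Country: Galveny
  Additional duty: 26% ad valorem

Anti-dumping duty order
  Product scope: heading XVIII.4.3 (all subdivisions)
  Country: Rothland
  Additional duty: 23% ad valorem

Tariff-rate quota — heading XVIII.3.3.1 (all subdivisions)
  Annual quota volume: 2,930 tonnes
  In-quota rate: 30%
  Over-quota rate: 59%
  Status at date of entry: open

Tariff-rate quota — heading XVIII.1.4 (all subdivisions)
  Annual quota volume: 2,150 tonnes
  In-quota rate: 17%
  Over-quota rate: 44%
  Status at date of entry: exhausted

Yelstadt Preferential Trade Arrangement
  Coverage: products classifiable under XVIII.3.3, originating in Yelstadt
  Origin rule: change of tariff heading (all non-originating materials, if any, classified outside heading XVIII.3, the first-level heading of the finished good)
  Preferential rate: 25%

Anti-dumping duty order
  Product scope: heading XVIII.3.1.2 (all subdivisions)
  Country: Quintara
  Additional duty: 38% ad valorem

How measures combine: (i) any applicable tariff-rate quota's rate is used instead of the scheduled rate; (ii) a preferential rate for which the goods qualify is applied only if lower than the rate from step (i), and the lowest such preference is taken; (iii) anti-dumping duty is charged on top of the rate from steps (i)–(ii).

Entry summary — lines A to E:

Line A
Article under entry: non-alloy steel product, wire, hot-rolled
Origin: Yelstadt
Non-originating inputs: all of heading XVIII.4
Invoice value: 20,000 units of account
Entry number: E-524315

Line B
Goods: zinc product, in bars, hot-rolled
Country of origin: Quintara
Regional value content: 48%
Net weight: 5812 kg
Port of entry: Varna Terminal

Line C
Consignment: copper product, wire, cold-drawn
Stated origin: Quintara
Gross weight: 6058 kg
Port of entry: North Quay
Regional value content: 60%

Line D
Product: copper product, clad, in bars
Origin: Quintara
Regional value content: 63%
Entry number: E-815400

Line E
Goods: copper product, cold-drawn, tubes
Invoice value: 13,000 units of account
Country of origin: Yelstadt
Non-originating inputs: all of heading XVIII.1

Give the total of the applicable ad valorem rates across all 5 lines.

115%

Line A: non-alloy steel → XVIII.3; wire → XVIII.3.2; hot-rolled → XVIII.3.2.1. Scheduled 33%. Yelstadt agreement on XVIII.3.2: CTH met → 16% available; Yelstadt agreement on XVIII.3.3: XVIII.3.2.1 not covered; preferential 16%. → 16%.
Line B: zinc → XVIII.2; in bars → XVIII.2.3; hot-rolled → XVIII.2.3.1. Scheduled 27%. Quintara agreement on XVIII.3.2: XVIII.2.3.1 not covered. → 27%.
Line C: copper → XVIII.4; wire → XVIII.4.2; cold-drawn → XVIII.4.2.1. Scheduled 26%. Quintara agreement on XVIII.3.2: XVIII.4.2.1 not covered. → 26%.
Line D: copper → XVIII.4; in bars → XVIII.4.1; clad → XVIII.4.1.2. Scheduled 25%. Quintara agreement on XVIII.3.2: XVIII.4.1.2 not covered. → 25%.
Line E: copper → XVIII.4; tubes → XVIII.4.4; cold-drawn → XVIII.4.4.1. Scheduled 21%. Yelstadt agreement on XVIII.3.2: XVIII.4.4.1 not covered; Yelstadt agreement on XVIII.3.3: XVIII.4.4.1 not covered. → 21%.
Sum: 16% + 27% + 26% + 25% + 21% = 115%.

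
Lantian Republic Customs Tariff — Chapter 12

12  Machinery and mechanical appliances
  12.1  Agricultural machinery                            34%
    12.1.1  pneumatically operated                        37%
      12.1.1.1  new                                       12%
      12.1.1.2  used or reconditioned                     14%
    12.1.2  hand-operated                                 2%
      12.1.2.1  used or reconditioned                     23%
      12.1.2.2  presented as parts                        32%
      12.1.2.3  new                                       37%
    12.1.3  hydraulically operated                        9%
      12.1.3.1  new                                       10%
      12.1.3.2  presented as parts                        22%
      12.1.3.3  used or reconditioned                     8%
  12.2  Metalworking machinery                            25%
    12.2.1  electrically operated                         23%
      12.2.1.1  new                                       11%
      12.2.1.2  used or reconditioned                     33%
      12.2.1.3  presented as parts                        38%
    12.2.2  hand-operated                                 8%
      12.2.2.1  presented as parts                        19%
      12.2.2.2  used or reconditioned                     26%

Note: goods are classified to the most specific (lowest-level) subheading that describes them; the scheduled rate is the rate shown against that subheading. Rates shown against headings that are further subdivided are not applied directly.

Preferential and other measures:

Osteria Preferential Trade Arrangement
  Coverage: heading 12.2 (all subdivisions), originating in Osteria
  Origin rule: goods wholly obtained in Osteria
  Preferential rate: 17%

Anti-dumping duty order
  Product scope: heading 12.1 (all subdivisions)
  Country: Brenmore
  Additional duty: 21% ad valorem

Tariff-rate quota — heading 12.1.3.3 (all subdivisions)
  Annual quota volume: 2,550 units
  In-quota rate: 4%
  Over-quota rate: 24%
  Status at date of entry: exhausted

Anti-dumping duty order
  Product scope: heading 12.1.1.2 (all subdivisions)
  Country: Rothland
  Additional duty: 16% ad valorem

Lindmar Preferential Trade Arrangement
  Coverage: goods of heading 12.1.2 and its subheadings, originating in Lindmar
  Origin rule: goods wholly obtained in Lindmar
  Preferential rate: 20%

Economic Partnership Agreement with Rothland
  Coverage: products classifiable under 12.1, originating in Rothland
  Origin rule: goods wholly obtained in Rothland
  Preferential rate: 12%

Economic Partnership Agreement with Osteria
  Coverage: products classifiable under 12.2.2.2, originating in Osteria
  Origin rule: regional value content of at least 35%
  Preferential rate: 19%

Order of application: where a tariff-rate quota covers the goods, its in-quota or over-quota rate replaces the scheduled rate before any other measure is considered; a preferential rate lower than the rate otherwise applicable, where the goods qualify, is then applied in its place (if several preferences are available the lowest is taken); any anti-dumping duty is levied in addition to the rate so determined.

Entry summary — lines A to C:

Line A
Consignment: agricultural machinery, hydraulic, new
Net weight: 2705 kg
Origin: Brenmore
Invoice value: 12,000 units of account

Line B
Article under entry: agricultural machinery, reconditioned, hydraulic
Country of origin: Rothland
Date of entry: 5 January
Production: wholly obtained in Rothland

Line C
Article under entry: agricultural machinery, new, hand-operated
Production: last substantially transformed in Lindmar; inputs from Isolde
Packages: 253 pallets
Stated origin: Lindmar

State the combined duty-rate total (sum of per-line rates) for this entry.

80%

Line A: agricultural → 12.1; hydraulic → 12.1.3; new → 12.1.3.1. Scheduled 10%. anti-dumping (Brenmore, 12.1): +21%; total 10% + 21% = 31%. → 31%.
Line B: agricultural → 12.1; hydraulic → 12.1.3; reconditioned → 12.1.3.3. Scheduled 8%. quota on 12.1.3.3 exhausted → over-quota 24%; Rothland agreement on 12.1: wholly obtained → 12% available; preferential 12%. → 12%.
Line C: agricultural → 12.1; hand-operated → 12.1.2; new → 12.1.2.3. Scheduled 37%. Lindmar agreement on 12.1.2: not wholly obtained. → 37%.
Sum: 31% + 12% + 37% = 80%.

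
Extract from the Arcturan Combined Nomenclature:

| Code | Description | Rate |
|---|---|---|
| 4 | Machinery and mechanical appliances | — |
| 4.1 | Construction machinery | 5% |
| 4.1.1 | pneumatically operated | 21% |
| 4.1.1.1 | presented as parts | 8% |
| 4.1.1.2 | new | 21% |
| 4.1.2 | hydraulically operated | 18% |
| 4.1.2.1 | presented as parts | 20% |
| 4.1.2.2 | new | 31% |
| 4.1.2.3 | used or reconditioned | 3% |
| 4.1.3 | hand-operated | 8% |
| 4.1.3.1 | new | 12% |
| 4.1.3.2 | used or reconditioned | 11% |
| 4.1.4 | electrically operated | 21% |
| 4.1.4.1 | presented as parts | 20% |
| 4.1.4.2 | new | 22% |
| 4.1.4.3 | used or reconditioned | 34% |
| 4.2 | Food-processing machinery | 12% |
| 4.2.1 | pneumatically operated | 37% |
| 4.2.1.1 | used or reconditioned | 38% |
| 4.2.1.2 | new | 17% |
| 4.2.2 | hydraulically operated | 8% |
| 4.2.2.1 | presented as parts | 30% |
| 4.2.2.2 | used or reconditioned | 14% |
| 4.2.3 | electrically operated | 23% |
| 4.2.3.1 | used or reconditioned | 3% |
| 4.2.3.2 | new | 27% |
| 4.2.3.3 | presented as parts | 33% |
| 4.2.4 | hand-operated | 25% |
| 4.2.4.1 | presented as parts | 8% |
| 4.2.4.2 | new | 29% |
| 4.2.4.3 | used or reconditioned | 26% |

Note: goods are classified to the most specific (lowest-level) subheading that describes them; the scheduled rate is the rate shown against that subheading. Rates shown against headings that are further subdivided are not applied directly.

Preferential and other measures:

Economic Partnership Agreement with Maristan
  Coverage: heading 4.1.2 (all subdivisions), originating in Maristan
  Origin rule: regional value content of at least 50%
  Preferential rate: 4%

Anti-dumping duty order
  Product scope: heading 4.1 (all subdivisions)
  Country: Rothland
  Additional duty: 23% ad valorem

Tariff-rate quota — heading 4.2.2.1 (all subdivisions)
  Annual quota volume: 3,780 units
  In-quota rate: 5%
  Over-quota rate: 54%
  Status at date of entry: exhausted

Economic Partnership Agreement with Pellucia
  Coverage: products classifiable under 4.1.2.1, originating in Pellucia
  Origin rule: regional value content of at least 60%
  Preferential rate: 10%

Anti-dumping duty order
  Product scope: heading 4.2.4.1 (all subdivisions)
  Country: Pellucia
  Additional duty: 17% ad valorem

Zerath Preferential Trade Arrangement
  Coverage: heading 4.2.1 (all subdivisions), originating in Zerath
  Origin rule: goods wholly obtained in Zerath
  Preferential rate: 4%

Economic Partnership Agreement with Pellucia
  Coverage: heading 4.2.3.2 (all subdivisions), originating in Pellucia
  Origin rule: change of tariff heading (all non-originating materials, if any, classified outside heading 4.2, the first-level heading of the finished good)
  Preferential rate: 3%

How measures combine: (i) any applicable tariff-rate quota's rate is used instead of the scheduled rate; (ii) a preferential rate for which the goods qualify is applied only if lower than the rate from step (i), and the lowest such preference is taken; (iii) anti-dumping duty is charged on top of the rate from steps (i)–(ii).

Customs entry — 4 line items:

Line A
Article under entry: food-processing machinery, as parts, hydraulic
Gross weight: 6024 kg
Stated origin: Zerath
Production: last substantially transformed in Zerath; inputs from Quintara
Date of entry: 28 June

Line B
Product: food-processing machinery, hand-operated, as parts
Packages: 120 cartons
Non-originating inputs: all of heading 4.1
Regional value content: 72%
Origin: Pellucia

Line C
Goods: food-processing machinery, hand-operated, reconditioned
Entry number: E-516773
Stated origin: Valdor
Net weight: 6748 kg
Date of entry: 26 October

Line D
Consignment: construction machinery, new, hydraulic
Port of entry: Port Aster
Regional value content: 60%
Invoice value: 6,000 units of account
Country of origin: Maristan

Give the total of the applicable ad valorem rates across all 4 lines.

Line A: food-processing → 4.2; hydraulic → 4.2.2; as parts → 4.2.2.1. Scheduled 30%. quota on 4.2.2.1 exhausted → over-quota 54%; Zerath agreement on 4.2.1: 4.2.2.1 not covered. → 54%.
Line B: food-processing → 4.2; hand-operated → 4.2.4; as parts → 4.2.4.1. Scheduled 8%. Pellucia agreement on 4.1.2.1: 4.2.4.1 not covered; Pellucia agreement on 4.2.3.2: 4.2.4.1 not covered; anti-dumping (Pellucia, 4.2.4.1): +17%; total 8% + 17% = 25%. → 25%.
Line C: food-processing → 4.2; hand-operated → 4.2.4; reconditioned → 4.2.4.3. Scheduled 26%. No special measure applies. → 26%.
Line D: construction → 4.1; hydraulic → 4.1.2; new → 4.1.2.2. Scheduled 31%. Maristan agreement on 4.1.2: RVC ≥ 50% → 4% available; preferential 4%. → 4%.
Sum: 54% + 25% + 26% + 4% = 109%.

109%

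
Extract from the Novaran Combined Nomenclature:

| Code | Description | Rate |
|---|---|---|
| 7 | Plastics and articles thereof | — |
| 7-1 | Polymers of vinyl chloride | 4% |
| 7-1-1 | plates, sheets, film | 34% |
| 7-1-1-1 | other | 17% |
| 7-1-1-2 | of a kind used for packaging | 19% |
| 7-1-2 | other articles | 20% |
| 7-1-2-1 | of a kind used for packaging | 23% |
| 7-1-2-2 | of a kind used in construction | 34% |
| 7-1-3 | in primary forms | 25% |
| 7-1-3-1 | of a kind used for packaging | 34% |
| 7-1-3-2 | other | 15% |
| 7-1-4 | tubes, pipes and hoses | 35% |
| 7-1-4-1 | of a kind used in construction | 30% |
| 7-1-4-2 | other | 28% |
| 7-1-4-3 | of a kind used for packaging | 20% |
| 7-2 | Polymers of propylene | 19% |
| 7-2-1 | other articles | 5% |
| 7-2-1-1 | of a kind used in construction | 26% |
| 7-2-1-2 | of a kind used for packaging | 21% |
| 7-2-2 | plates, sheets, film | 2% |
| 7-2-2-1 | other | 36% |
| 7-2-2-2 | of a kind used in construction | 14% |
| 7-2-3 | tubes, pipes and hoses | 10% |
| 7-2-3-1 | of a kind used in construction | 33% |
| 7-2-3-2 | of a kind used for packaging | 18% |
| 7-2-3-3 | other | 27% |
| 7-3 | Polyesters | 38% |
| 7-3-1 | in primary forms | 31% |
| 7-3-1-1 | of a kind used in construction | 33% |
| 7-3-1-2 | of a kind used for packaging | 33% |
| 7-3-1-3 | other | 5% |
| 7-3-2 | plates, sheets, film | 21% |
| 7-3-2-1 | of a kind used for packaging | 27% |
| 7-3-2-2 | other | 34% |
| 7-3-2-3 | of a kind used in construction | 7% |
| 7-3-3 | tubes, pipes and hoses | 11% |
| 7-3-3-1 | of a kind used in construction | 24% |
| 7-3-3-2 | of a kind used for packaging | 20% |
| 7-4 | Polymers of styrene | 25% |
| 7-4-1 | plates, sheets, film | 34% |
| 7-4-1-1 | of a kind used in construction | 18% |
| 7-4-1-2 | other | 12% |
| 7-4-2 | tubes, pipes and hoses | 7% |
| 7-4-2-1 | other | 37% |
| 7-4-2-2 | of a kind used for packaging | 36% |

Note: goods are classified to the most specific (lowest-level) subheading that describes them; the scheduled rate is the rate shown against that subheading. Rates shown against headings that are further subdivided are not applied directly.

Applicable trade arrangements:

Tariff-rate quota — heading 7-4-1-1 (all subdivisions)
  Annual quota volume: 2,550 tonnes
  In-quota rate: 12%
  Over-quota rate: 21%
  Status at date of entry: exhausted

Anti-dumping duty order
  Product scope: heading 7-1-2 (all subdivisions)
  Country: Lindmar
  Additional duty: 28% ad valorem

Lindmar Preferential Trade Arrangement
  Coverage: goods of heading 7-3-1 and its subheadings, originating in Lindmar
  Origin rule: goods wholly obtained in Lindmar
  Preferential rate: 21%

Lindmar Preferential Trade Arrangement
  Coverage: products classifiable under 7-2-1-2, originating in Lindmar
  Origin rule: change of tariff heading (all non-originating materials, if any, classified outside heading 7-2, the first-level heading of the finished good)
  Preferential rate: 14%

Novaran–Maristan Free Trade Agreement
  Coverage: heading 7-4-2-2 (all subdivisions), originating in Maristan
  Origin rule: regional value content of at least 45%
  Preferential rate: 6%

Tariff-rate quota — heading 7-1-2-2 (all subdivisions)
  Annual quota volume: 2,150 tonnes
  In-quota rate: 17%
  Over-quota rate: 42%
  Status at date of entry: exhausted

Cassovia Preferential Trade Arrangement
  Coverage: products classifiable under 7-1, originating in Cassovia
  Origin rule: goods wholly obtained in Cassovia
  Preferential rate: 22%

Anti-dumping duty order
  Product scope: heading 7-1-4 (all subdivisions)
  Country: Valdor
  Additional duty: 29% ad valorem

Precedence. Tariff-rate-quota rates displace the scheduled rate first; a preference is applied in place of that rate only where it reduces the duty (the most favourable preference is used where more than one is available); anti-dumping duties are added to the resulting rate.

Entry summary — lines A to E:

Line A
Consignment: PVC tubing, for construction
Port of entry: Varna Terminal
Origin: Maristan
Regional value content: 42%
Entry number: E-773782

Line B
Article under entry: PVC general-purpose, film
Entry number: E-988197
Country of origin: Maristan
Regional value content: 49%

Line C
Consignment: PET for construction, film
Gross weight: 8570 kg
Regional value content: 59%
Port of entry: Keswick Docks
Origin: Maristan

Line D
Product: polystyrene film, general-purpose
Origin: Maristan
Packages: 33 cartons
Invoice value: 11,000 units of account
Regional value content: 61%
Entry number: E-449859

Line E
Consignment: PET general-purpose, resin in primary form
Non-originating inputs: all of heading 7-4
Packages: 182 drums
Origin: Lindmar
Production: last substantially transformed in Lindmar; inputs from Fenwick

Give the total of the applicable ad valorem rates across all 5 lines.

71%

Line A: PVC → 7-1; tubing → 7-1-4; for construction → 7-1-4-1. Scheduled 30%. Maristan agreement on 7-4-2-2: 7-1-4-1 not covered. → 30%.
Line B: PVC → 7-1; film → 7-1-1; general-purpose → 7-1-1-1. Scheduled 17%. Maristan agreement on 7-4-2-2: 7-1-1-1 not covered. → 17%.
Line C: PET → 7-3; film → 7-3-2; for construction → 7-3-2-3. Scheduled 7%. Maristan agreement on 7-4-2-2: 7-3-2-3 not covered. → 7%.
Line D: polystyrene → 7-4; film → 7-4-1; general-purpose → 7-4-1-2. Scheduled 12%. Maristan agreement on 7-4-2-2: 7-4-1-2 not covered. → 12%.
Line E: PET → 7-3; resin in primary form → 7-3-1; general-purpose → 7-3-1-3. Scheduled 5%. Lindmar agreement on 7-3-1: not wholly obtained; Lindmar agreement on 7-2-1-2: 7-3-1-3 not covered. → 5%.
Sum: 30% + 17% + 7% + 12% + 5% = 71%.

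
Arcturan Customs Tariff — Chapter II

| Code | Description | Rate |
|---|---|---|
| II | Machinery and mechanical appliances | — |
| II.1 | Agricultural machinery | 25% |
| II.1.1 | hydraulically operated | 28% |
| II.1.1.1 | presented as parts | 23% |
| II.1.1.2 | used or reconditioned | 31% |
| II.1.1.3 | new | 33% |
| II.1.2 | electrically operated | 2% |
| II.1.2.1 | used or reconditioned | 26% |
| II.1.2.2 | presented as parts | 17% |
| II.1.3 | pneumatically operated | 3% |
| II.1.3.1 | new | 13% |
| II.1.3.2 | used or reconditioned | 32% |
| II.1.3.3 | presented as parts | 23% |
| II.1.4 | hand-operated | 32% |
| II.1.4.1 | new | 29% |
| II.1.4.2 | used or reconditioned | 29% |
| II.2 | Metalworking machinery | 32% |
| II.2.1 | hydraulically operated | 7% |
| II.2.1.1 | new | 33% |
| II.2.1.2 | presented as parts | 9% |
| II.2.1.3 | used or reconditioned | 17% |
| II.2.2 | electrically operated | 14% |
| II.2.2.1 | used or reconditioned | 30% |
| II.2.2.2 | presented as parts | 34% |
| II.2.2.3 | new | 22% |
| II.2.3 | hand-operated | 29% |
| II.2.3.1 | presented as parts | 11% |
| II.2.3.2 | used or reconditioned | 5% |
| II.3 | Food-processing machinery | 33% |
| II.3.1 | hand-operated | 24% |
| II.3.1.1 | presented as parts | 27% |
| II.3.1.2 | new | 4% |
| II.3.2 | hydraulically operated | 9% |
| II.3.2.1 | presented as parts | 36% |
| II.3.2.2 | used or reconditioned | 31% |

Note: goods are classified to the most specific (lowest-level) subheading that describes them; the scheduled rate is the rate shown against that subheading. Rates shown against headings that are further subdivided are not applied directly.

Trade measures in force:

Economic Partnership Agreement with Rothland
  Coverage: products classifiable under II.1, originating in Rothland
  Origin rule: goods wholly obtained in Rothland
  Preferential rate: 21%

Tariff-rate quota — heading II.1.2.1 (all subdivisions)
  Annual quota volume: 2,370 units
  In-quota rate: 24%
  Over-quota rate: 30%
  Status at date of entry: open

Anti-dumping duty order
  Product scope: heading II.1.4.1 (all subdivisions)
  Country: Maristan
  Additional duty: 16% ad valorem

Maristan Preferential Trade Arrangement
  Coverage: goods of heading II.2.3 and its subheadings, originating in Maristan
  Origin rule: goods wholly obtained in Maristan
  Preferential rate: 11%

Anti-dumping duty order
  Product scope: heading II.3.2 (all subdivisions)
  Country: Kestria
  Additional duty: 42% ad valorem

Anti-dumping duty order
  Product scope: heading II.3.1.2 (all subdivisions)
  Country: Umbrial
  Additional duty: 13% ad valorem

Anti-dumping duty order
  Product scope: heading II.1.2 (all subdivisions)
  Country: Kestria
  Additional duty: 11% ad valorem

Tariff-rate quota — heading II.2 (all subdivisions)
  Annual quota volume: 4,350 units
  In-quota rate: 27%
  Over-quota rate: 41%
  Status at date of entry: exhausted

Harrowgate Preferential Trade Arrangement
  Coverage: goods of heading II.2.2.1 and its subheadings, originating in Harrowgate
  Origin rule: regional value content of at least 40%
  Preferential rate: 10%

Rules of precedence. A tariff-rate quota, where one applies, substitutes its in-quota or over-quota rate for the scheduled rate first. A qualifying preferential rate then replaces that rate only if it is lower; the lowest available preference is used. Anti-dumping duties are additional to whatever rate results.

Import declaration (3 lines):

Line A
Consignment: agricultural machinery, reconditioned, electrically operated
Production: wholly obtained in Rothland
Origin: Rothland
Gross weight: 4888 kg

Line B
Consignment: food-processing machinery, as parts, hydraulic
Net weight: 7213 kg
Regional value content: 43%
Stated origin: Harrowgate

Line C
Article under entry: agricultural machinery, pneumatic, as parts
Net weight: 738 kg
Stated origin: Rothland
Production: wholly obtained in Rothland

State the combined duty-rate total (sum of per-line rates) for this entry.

Line A: agricultural → II.1; electrically operated → II.1.2; reconditioned → II.1.2.1. Scheduled 26%. quota on II.1.2.1 open → in-quota 24%; Rothland agreement on II.1: wholly obtained → 21% available; preferential 21%. → 21%.
Line B: food-processing → II.3; hydraulic → II.3.2; as parts → II.3.2.1. Scheduled 36%. Harrowgate agreement on II.2.2.1: II.3.2.1 not covered. → 36%.
Line C: agricultural → II.1; pneumatic → II.1.3; as parts → II.1.3.3. Scheduled 23%. Rothland agreement on II.1: wholly obtained → 21% available; preferential 21%. → 21%.
Sum: 21% + 36% + 21% = 78%.

78%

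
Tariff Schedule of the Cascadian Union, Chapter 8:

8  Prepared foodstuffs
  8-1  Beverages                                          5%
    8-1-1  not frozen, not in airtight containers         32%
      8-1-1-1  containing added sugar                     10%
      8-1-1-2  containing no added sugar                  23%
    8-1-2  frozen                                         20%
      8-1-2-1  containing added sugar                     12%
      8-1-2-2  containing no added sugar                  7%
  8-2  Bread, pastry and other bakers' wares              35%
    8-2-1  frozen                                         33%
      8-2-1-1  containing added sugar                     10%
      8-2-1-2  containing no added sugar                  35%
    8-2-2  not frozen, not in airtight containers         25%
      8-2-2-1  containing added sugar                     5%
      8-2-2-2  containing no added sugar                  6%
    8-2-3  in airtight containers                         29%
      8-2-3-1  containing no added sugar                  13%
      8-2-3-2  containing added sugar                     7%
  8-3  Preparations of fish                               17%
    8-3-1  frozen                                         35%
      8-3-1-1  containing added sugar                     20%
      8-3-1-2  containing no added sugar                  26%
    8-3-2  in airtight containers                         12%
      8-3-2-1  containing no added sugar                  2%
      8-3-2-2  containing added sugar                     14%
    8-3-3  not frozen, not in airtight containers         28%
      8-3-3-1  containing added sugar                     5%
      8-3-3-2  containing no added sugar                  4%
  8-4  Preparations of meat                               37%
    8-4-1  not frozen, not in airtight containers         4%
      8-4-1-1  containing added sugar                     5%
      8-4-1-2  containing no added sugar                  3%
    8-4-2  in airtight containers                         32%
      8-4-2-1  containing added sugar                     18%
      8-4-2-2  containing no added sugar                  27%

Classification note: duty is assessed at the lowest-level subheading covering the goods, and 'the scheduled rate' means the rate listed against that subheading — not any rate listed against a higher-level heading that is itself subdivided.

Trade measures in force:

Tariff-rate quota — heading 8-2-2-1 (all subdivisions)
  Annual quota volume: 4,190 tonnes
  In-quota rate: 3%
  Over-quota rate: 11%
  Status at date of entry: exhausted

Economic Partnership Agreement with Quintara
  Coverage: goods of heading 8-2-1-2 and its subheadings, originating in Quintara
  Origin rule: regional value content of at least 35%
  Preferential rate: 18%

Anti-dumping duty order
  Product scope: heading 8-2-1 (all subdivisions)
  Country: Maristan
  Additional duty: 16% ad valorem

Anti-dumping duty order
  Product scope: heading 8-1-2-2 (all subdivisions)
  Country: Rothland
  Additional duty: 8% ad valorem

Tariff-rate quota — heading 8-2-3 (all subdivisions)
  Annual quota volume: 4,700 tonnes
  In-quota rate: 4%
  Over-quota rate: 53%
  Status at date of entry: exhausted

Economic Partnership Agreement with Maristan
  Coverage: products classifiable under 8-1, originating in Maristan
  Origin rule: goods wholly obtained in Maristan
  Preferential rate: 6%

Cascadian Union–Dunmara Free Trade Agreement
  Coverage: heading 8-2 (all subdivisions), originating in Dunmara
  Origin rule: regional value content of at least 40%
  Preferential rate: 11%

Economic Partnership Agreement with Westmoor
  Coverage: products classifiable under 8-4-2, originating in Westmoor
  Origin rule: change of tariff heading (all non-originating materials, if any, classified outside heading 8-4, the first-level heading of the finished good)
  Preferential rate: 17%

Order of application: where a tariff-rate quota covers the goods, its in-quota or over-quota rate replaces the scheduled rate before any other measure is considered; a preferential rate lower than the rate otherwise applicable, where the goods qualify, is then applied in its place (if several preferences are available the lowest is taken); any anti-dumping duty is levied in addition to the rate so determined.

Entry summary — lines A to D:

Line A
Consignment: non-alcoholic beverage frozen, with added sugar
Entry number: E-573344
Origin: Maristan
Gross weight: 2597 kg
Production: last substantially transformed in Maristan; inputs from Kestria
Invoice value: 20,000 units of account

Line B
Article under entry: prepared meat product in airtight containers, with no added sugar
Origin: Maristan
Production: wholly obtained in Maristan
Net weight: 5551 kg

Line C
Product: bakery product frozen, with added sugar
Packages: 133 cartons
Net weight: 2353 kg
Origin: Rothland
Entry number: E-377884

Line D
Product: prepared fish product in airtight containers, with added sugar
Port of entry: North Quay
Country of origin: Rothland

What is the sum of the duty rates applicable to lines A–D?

63%

Line A: non-alcoholic beverage → 8-1; frozen → 8-1-2; with added sugar → 8-1-2-1. Scheduled 12%. Maristan agreement on 8-1: not wholly obtained. → 12%.
Line B: prepared meat product → 8-4; in airtight containers → 8-4-2; with no added sugar → 8-4-2-2. Scheduled 27%. Maristan agreement on 8-1: 8-4-2-2 not covered. → 27%.
Line C: bakery product → 8-2; frozen → 8-2-1; with added sugar → 8-2-1-1. Scheduled 10%. No special measure applies. → 10%.
Line D: prepared fish product → 8-3; in airtight containers → 8-3-2; with added sugar → 8-3-2-2. Scheduled 14%. No special measure applies. → 14%.
Sum: 12% + 27% + 10% + 14% = 63%.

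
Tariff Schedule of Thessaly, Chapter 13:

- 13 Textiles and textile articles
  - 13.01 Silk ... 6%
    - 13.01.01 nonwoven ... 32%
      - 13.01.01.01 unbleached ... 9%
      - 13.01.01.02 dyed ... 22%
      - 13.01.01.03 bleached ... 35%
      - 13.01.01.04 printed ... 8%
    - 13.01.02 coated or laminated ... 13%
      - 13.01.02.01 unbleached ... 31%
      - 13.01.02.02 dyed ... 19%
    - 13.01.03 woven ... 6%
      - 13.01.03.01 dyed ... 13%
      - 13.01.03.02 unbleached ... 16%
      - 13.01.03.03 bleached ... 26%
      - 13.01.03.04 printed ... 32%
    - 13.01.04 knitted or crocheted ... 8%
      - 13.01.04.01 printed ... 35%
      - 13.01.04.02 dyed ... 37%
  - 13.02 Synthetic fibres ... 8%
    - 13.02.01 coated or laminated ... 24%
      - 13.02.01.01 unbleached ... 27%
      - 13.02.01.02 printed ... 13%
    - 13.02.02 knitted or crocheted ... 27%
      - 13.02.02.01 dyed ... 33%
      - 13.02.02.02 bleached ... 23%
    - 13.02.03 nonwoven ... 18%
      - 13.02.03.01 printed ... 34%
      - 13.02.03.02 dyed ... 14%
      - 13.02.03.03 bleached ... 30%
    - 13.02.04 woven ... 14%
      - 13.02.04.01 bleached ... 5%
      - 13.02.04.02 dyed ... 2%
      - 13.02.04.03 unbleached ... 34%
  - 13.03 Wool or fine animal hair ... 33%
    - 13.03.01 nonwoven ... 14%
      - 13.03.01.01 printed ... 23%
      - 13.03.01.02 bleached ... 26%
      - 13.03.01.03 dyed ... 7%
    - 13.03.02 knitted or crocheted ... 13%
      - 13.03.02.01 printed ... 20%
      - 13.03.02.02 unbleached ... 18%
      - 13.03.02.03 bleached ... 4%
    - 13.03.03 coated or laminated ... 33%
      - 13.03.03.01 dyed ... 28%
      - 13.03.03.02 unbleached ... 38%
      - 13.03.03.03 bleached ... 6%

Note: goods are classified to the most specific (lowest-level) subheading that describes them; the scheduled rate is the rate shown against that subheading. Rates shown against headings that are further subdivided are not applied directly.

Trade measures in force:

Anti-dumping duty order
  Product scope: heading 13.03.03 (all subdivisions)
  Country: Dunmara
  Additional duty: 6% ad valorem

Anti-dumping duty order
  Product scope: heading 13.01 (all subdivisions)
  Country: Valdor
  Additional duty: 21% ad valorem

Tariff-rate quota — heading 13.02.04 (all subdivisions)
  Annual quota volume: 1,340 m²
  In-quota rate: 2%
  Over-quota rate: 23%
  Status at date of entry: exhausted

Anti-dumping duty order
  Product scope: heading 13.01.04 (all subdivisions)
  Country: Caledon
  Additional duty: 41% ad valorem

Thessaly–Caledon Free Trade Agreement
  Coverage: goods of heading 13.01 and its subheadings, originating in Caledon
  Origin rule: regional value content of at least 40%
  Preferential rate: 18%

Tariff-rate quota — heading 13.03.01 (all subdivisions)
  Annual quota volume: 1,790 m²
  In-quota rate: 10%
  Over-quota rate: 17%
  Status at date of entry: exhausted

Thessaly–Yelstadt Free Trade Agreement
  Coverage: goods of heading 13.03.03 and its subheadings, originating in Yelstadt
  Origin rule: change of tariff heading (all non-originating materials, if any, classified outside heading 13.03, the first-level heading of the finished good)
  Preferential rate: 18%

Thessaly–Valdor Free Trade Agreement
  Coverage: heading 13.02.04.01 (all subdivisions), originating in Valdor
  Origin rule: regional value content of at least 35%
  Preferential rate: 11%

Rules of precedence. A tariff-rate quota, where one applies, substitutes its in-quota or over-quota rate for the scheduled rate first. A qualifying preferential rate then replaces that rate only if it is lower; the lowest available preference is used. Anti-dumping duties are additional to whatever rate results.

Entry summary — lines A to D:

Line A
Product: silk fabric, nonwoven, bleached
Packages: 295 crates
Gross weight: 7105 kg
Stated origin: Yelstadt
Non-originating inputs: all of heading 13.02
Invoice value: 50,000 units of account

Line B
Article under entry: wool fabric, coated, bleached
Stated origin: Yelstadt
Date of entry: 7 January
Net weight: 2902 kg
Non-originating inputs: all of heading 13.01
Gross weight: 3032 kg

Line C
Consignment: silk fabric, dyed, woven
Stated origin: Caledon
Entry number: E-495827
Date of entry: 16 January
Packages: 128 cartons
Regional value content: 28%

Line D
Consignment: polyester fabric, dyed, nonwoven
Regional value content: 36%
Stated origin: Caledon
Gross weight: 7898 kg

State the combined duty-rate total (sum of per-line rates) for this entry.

68%

Line A: silk → 13.01; nonwoven → 13.01.01; bleached → 13.01.01.03. Scheduled 35%. Yelstadt agreement on 13.03.03: 13.01.01.03 not covered. → 35%.
Line B: wool → 13.03; coated → 13.03.03; bleached → 13.03.03.03. Scheduled 6%. Yelstadt agreement on 13.03.03: CTH met → 18% available; preference 18% not lower than 6% → no reduction. → 6%.
Line C: silk → 13.01; woven → 13.01.03; dyed → 13.01.03.01. Scheduled 13%. Caledon agreement on 13.01: RVC < 40%. → 13%.
Line D: polyester → 13.02; nonwoven → 13.02.03; dyed → 13.02.03.02. Scheduled 14%. Caledon agreement on 13.01: 13.02.03.02 not covered. → 14%.
Sum: 35% + 6% + 13% + 14% = 68%.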